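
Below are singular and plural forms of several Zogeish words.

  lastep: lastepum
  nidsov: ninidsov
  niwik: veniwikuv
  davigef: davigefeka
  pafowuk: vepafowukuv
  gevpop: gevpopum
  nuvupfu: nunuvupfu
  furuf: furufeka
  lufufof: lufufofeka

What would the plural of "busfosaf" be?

busfosafeka

"busfosaf" ends in -f. The stems ending in -f (davigef → davigefeka, lufufof → lufufofeka, furuf → furufeka) add -eka.
So busfosaf → busfosafeka.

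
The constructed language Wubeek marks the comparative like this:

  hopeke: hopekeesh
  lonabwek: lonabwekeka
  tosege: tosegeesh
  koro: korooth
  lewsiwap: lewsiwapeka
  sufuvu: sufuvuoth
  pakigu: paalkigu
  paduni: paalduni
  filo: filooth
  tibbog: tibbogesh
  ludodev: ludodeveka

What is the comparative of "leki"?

lekieka

pakigu and sufuvu both end in -u yet inflect differently (paalkigu, sufuvuoth), so the final letter is not what conditions the rule; the first letter is.
"leki" begins with l-. The stems beginning with l- (lewsiwap → lewsiwapeka, lonabwek → lonabwekeka, ludodev → ludodeveka) add -eka.
The other patterns: stems beginning with h- or t- add -esh; stems beginning with p- insert -al- after the first vowel; stems beginning with f-, k- or s- add -oth.
So leki → lekieka.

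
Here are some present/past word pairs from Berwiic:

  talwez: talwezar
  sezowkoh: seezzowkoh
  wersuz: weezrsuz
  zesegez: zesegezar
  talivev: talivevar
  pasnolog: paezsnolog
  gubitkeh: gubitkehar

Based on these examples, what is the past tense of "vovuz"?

voezvuz

gubitkeh and sezowkoh both end in -h yet inflect differently (gubitkehar, seezzowkoh), so the final letter is not what conditions the rule; the last vowel is.
"vovuz" has last vowel 'u'. The one such stem in the data (wersuz → weezrsuz) inserts -ez- after the first vowel (as do sezowkoh, pasnolog), so the same rule applies.
The other pattern: stems whose last vowel is 'e' add -ar.
So vovuz → voezvuz.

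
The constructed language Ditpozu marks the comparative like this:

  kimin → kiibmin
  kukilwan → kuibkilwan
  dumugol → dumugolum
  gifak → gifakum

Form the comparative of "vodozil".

vodozilum

kukilwan and gifak both have last vowel 'a' yet inflect differently (kuibkilwan, gifakum), so the last vowel is not what conditions the rule; the final letter is.
"vodozil" ends in -l. The one such stem in the data (dumugol → dumugolum) adds -um, so the same rule applies.
So vodozil → vodozilum.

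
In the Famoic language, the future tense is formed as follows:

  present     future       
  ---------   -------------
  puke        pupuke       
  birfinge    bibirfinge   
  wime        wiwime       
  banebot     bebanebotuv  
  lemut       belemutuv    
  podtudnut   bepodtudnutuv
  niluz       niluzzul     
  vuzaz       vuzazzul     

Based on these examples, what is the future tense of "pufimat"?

lemut and niluz both have last vowel 'u' yet inflect differently (belemutuv, niluzzul), so the last vowel is not what conditions the rule; the final letter is.
"pufimat" ends in -t. The stems ending in -t (banebot → bebanebotuv, lemut → belemutuv, podtudnut → bepodtudnutuv) add be- … -uv around the stem.
So pufimat → bepufimatuv.

bepufimatuv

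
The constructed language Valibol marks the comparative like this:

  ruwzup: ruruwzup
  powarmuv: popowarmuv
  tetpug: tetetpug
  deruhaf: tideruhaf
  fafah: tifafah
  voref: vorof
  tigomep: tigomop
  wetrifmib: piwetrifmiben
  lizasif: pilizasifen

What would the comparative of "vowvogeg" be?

"vowvogeg" has last vowel 'e'. The stems whose last vowel is 'e' (voref → vorof, tigomep → tigomop) change the last vowel to 'o'.
The other patterns: stems whose last vowel is 'u' repeat the first consonant+vowel as a prefix; stems whose last vowel is 'a' add the prefix ti-; stems whose last vowel is 'i' add pi- … -en around the stem.
So vowvogeg → vowvogog.

vowvogog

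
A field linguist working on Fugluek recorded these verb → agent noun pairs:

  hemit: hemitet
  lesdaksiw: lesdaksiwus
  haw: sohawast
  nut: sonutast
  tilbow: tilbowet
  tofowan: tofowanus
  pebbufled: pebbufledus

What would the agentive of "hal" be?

nut and hemit both end in -t yet inflect differently (sonutast, hemitet), so the final letter is not what conditions the rule; the number of vowels is.
"hal" has 1 vowel. The stems with 1 vowel (haw → sohawast, nut → sonutast) add so- … -ast around the stem.
So hal → sohalast.

sohalast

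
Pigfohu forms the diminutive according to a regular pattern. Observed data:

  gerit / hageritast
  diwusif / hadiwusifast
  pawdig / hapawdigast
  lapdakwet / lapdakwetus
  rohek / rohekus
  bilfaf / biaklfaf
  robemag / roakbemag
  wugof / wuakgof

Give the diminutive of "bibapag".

gerit and lapdakwet both end in -t yet inflect differently (hageritast, lapdakwetus), so the final letter is not what conditions the rule; the last vowel is.
"bibapag" has last vowel 'a'. The stems whose last vowel is 'a' (bilfaf → biaklfaf, robemag → roakbemag) insert -ak- after the first vowel.
The other patterns: stems whose last vowel is 'i' add ha- … -ast around the stem; stems whose last vowel is 'e' add -us.
So bibapag → biakbapag.

biakbapag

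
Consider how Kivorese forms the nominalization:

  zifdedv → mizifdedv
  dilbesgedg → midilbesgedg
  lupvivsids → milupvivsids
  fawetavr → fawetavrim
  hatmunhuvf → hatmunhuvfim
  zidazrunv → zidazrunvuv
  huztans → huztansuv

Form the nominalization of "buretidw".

miburetidw

"buretidw" has second-to-last letter 'd'. The stems whose second-to-last letter is 'd' (zifdedv → mizifdedv, dilbesgedg → midilbesgedg, lupvivsids → milupvivsids) add the prefix mi-.
So buretidw → miburetidw.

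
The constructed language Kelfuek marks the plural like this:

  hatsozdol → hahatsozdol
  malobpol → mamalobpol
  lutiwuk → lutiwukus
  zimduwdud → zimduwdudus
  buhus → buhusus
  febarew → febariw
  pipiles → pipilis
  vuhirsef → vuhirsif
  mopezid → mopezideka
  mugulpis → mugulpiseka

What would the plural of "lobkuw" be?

buhus and pipiles both end in -s yet inflect differently (buhusus, pipilis), so the final letter is not what conditions the rule; the last vowel is.
"lobkuw" has last vowel 'u'. The stems whose last vowel is 'u' (lutiwuk → lutiwukus, zimduwdud → zimduwdudus, buhus → buhusus) add -us.
The other patterns: stems whose last vowel is 'o' repeat the first consonant+vowel as a prefix; stems whose last vowel is 'e' change the last vowel to 'i'; stems whose last vowel is 'i' add -eka.
So lobkuw → lobkuwus.

lobkuwus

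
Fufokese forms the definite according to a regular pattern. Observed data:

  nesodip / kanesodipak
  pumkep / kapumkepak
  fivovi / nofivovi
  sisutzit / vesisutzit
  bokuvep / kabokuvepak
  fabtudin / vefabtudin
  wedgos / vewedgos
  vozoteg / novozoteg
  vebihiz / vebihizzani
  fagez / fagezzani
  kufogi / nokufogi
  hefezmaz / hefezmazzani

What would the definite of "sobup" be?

vozoteg and fagez both have last vowel 'e' yet inflect differently (novozoteg, fagezzani), so the last vowel is not what conditions the rule; the final letter is.
"sobup" ends in -p. The stems ending in -p (bokuvep → kabokuvepak, nesodip → kanesodipak, pumkep → kapumkepak) add ka- … -ak around the stem.
So sobup → kasobupak.

kasobupak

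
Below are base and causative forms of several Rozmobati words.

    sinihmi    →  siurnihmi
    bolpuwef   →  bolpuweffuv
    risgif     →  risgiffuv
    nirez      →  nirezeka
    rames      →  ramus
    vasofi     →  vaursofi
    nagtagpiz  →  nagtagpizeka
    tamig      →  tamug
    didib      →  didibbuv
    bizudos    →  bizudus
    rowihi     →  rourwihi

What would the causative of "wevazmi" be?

weurvazmi

nirez and rames both have last vowel 'e' yet inflect differently (nirezeka, ramus), so the last vowel is not what conditions the rule; the final letter is.
"wevazmi" ends in -i. The stems ending in -i (vasofi → vaursofi, rowihi → rourwihi, sinihmi → siurnihmi) insert -ur- after the first vowel.
So wevazmi → weurvazmi.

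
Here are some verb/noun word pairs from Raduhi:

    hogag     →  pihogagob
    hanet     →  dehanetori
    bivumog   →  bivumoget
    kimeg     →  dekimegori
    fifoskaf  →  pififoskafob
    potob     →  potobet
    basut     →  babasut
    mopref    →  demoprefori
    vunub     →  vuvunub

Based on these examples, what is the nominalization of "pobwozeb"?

depobwozebori

kimeg and hogag both end in -g yet inflect differently (dekimegori, pihogagob), so the final letter is not what conditions the rule; the last vowel is.
"pobwozeb" has last vowel 'e'. The stems whose last vowel is 'e' (hanet → dehanetori, kimeg → dekimegori, mopref → demoprefori) add de- … -ori around the stem.
So pobwozeb → depobwozebori.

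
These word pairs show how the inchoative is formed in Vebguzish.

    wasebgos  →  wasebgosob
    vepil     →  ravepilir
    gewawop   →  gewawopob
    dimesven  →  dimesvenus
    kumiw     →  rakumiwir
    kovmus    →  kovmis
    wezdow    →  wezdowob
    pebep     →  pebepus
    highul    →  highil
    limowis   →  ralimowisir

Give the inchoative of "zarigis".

razarigisir

limowis and wasebgos both end in -s yet inflect differently (ralimowisir, wasebgosob), so the final letter is not what conditions the rule; the last vowel is.
"zarigis" has last vowel 'i'. The stems whose last vowel is 'i' (limowis → ralimowisir, kumiw → rakumiwir, vepil → ravepilir) add ra- … -ir around the stem.
So zarigis → razarigisir.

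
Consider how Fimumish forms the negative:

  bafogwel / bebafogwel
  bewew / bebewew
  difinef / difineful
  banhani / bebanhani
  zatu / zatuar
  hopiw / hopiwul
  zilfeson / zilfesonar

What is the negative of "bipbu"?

bewew and hopiw both end in -w yet inflect differently (bebewew, hopiwul), so the final letter is not what conditions the rule; the first letter is.
"bipbu" begins with b-. The stems beginning with b- (bewew → bebewew, bafogwel → bebafogwel, banhani → bebanhani) add the prefix be-.
The other patterns: stems beginning with z- add -ar; stems beginning with d- or h- add -ul.
So bipbu → bebipbu.

bebipbu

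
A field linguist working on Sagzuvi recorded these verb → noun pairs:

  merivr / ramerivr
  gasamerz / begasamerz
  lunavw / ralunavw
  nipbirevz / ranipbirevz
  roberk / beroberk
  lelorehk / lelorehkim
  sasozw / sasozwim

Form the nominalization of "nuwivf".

ranuwivf

nipbirevz and gasamerz both end in -z yet inflect differently (ranipbirevz, begasamerz), so the final letter is not what conditions the rule; the second-to-last letter is.
"nuwivf" has second-to-last letter 'v'. The stems whose second-to-last letter is 'v' (merivr → ramerivr, nipbirevz → ranipbirevz, lunavw → ralunavw) add the prefix ra-.
So nuwivf → ranuwivf.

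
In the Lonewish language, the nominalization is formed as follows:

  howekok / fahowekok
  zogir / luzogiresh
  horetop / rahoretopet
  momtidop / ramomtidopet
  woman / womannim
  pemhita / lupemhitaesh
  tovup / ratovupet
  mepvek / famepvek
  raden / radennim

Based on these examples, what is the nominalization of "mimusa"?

lumimusaesh

howekok and momtidop both have last vowel 'o' yet inflect differently (fahowekok, ramomtidopet), so the last vowel is not what conditions the rule; the final letter is.
"mimusa" ends in -a. The one such stem in the data (pemhita → lupemhitaesh) adds lu- … -esh around the stem, so the same rule applies.
So mimusa → lumimusaesh.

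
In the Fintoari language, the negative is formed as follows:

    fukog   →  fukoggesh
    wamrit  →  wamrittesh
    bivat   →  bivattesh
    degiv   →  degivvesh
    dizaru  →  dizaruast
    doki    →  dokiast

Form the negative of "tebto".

wamrit and doki both have last vowel 'i' yet inflect differently (wamrittesh, dokiast), so the last vowel is not what conditions the rule; whether the stem ends in a vowel or a consonant is.
"tebto" ends in a vowel. The stems ending in a vowel (dizaru → dizaruast, doki → dokiast) add -ast.
So tebto → tebtoast.

tebtoast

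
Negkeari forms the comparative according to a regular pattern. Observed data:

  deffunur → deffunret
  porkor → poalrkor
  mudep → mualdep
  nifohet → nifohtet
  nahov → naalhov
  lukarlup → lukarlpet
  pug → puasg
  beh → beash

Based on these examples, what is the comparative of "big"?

biasg

porkor and deffunur both end in -r yet inflect differently (poalrkor, deffunret), so the final letter is not what conditions the rule; the number of vowels is.
"big" has 1 vowel. The stems with 1 vowel (pug → puasg, beh → beash) insert -as- after the first vowel.
The other patterns: stems with 2 vowels insert -al- after the first vowel; stems with 3 vowels delete the last vowel and add -et.
So big → biasg.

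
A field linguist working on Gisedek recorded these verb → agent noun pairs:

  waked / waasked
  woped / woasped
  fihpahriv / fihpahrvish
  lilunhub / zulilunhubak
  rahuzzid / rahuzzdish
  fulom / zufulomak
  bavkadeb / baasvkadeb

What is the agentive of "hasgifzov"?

zuhasgifzovak

rahuzzid and waked both end in -d yet inflect differently (rahuzzdish, waasked), so the final letter is not what conditions the rule; the last vowel is.
"hasgifzov" has last vowel 'o'. The one such stem in the data (fulom → zufulomak) adds zu- … -ak around the stem, so the same rule applies.
So hasgifzov → zuhasgifzovak.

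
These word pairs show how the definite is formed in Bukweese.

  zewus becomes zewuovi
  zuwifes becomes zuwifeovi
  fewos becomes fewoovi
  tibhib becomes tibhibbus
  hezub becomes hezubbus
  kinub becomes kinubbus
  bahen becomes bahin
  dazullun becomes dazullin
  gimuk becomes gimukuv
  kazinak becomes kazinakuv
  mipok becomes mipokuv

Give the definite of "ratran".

ratrin

"ratran" ends in -n. The stems ending in -n (bahen → bahin, dazullun → dazullin) change the last vowel to 'i'.
The other patterns: stems ending in -s drop the final letter and add -ovi; stems ending in -b double the final consonant and add -us; stems ending in -k add -uv.
So ratran → ratrin.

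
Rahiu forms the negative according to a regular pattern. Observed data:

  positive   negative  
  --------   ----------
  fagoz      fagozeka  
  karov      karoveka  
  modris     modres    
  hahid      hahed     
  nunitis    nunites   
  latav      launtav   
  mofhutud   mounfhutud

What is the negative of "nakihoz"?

nakihozeka

"nakihoz" has last vowel 'o'. The stems whose last vowel is 'o' (fagoz → fagozeka, karov → karoveka) add -eka.
The other patterns: stems whose last vowel is 'i' change the last vowel to 'e'; stems whose last vowel is 'a' or 'u' insert -un- after the first vowel.
So nakihoz → nakihozeka.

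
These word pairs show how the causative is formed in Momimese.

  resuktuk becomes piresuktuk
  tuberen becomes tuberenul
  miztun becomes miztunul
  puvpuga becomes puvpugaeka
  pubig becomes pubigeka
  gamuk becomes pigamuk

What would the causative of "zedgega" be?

gamuk and miztun both have last vowel 'u' yet inflect differently (pigamuk, miztunul), so the last vowel is not what conditions the rule; the final letter is.
"zedgega" ends in -a. The one such stem in the data (puvpuga → puvpugaeka) adds -eka, so the same rule applies.
The other patterns: stems ending in -k add the prefix pi-; stems ending in -n add -ul.
So zedgega → zedgegaeka.

zedgegaeka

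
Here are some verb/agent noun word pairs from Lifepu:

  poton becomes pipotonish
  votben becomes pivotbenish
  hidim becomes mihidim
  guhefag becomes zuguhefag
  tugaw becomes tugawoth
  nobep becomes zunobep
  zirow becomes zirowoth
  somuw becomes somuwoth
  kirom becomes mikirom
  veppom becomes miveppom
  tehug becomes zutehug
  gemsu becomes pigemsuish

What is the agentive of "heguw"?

guhefag and tugaw both have last vowel 'a' yet inflect differently (zuguhefag, tugawoth), so the last vowel is not what conditions the rule; the final letter is.
"heguw" ends in -w. The stems ending in -w (tugaw → tugawoth, zirow → zirowoth, somuw → somuwoth) add -oth.
So heguw → heguwoth.

heguwoth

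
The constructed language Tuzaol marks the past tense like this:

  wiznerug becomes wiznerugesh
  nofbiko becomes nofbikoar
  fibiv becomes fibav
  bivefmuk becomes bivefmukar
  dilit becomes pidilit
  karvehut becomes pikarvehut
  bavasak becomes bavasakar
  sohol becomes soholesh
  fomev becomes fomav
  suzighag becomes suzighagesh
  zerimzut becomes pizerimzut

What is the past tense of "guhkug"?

karvehut and bivefmuk both have last vowel 'u' yet inflect differently (pikarvehut, bivefmukar), so the last vowel is not what conditions the rule; the final letter is.
"guhkug" ends in -g. The stems ending in -g (suzighag → suzighagesh, wiznerug → wiznerugesh) add -esh.
So guhkug → guhkugesh.

guhkugesh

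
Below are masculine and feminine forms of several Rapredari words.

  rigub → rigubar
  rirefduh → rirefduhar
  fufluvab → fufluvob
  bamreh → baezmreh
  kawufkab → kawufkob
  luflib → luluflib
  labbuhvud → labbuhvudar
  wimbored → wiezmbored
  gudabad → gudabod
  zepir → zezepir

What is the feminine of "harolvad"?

harolvod

rigub and kawufkab both end in -b yet inflect differently (rigubar, kawufkob), so the final letter is not what conditions the rule; the last vowel is.
"harolvad" has last vowel 'a'. The stems whose last vowel is 'a' (kawufkab → kawufkob, fufluvab → fufluvob, gudabad → gudabod) change the last vowel to 'o'.
So harolvad → harolvod.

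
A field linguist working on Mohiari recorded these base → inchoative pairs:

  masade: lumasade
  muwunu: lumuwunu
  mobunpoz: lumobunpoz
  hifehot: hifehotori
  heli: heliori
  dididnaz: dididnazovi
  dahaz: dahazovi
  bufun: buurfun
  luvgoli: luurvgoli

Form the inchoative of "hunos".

"hunos" begins with h-. The stems beginning with h- (hifehot → hifehotori, heli → heliori) add -ori.
The other patterns: stems beginning with m- add the prefix lu-; stems beginning with d- add -ovi; stems beginning with b- or l- insert -ur- after the first vowel.
So hunos → hunosori.

hunosori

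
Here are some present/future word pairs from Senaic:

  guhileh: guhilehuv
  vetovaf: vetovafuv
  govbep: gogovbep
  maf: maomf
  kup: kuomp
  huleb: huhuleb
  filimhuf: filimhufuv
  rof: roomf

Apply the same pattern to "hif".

kup and govbep both end in -p yet inflect differently (kuomp, gogovbep), so the final letter is not what conditions the rule; the number of vowels is.
"hif" has 1 vowel. The stems with 1 vowel (kup → kuomp, rof → roomf, maf → maomf) insert -om- after the first vowel.
The other patterns: stems with 2 vowels repeat the first consonant+vowel as a prefix; stems with 3 vowels add -uv.
So hif → hiomf.

hiomf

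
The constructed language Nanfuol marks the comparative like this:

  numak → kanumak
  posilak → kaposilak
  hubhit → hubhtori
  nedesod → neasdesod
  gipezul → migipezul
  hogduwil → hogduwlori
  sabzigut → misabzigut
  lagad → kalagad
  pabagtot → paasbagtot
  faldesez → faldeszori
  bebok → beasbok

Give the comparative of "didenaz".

"didenaz" has last vowel 'a'. The stems whose last vowel is 'a' (posilak → kaposilak, lagad → kalagad, numak → kanumak) add the prefix ka-.
So didenaz → kadidenaz.

kadidenaz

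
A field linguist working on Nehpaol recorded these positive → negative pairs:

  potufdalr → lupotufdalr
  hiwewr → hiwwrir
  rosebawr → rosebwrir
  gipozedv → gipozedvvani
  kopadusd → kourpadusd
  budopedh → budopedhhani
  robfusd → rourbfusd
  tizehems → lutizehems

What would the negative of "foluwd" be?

rosebawr and potufdalr both end in -r yet inflect differently (rosebwrir, lupotufdalr), so the final letter is not what conditions the rule; the second-to-last letter is.
"foluwd" has second-to-last letter 'w'. The stems whose second-to-last letter is 'w' (rosebawr → rosebwrir, hiwewr → hiwwrir) delete the last vowel and add -ir.
The other patterns: stems whose second-to-last letter is 'd' double the final consonant and add -ani; stems whose second-to-last letter is 's' insert -ur- after the first vowel; stems whose second-to-last letter is 'l' or 'm' add the prefix lu-.
So foluwd → folwdir.

folwdir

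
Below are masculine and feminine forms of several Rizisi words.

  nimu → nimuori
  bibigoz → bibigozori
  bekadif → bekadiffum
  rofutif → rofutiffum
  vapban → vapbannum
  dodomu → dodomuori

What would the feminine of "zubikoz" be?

bekadif and bibigoz both begin with b- yet inflect differently (bekadiffum, bibigozori), so the first letter is not what conditions the rule; the final letter is.
"zubikoz" ends in -z. The one such stem in the data (bibigoz → bibigozori) adds -ori, so the same rule applies.
The other pattern: stems ending in -f or -n double the final consonant and add -um.
So zubikoz → zubikozori.

zubikozori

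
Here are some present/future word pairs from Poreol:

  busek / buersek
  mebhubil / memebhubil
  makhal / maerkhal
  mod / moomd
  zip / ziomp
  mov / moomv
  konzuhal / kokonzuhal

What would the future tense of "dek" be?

makhal and konzuhal both end in -l yet inflect differently (maerkhal, kokonzuhal), so the final letter is not what conditions the rule; the number of vowels is.
"dek" has 1 vowel. The stems with 1 vowel (mod → moomd, zip → ziomp, mov → moomv) insert -om- after the first vowel.
The other patterns: stems with 2 vowels insert -er- after the first vowel; stems with 3 vowels repeat the first consonant+vowel as a prefix.
So dek → deomk.

deomk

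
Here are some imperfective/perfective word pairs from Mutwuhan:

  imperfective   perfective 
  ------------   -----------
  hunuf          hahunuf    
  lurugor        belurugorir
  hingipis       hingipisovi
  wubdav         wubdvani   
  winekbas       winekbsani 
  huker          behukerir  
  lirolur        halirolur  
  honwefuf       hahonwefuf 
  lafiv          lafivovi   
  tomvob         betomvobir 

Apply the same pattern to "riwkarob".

beriwkarobir

hingipis and winekbas both end in -s yet inflect differently (hingipisovi, winekbsani), so the final letter is not what conditions the rule; the last vowel is.
"riwkarob" has last vowel 'o'. The stems whose last vowel is 'o' (tomvob → betomvobir, lurugor → belurugorir) add be- … -ir around the stem.
The other patterns: stems whose last vowel is 'i' add -ovi; stems whose last vowel is 'a' delete the last vowel and add -ani; stems whose last vowel is 'u' add the prefix ha-.
So riwkarob → beriwkarobir.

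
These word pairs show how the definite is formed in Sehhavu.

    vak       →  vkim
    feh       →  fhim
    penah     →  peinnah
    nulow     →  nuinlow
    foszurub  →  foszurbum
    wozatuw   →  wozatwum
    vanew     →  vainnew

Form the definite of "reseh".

feh and penah both end in -h yet inflect differently (fhim, peinnah), so the final letter is not what conditions the rule; the number of vowels is.
"reseh" has 2 vowels. The stems with 2 vowels (penah → peinnah, vanew → vainnew, nulow → nuinlow) insert -in- after the first vowel.
The other patterns: stems with 1 vowel delete the last vowel and add -im; stems with 3 vowels delete the last vowel and add -um.
So reseh → reinseh.

reinseh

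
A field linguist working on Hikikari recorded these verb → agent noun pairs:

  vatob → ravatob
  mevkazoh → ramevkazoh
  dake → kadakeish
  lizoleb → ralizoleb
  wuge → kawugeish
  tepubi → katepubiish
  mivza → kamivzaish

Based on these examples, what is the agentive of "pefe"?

kapefeish

"pefe" ends in a vowel. The stems ending in a vowel (tepubi → katepubiish, wuge → kawugeish, mivza → kamivzaish) add ka- … -ish around the stem.
The other pattern: stems ending in a consonant add the prefix ra-.
So pefe → kapefeish.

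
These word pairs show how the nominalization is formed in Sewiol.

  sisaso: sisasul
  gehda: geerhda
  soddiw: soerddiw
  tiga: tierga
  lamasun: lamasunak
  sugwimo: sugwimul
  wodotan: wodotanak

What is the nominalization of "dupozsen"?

"dupozsen" ends in -n. The stems ending in -n (wodotan → wodotanak, lamasun → lamasunak) add -ak.
The other patterns: stems ending in -o drop the final letter and add -ul; stems ending in -a or -w insert -er- after the first vowel.
So dupozsen → dupozsenak.

dupozsenak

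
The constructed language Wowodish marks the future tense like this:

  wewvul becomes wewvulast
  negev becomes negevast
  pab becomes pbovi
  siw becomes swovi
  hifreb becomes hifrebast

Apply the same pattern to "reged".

"reged" has 2 vowels. The stems with 2 vowels (negev → negevast, wewvul → wewvulast, hifreb → hifrebast) add -ast.
The other pattern: stems with 1 vowel delete the last vowel and add -ovi.
So reged → regedast.

regedast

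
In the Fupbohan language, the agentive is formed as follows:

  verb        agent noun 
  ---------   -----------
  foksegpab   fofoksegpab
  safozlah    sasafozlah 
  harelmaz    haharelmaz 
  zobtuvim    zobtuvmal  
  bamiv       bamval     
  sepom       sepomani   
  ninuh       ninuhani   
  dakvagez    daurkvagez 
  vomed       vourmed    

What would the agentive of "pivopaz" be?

pipivopaz

zobtuvim and sepom both end in -m yet inflect differently (zobtuvmal, sepomani), so the final letter is not what conditions the rule; the last vowel is.
"pivopaz" has last vowel 'a'. The stems whose last vowel is 'a' (foksegpab → fofoksegpab, safozlah → sasafozlah, harelmaz → haharelmaz) repeat the first consonant+vowel as a prefix.
So pivopaz → pipivopaz.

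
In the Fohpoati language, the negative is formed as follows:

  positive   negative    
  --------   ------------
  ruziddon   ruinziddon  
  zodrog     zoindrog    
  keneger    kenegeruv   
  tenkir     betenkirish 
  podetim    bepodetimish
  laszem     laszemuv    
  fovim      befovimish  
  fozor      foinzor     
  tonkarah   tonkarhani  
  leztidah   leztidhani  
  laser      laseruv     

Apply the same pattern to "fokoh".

foinkoh

tenkir and fozor both end in -r yet inflect differently (betenkirish, foinzor), so the final letter is not what conditions the rule; the last vowel is.
"fokoh" has last vowel 'o'. The stems whose last vowel is 'o' (zodrog → zoindrog, ruziddon → ruinziddon, fozor → foinzor) insert -in- after the first vowel.
The other patterns: stems whose last vowel is 'a' delete the last vowel and add -ani; stems whose last vowel is 'i' add be- … -ish around the stem; stems whose last vowel is 'e' add -uv.
So fokoh → foinkoh.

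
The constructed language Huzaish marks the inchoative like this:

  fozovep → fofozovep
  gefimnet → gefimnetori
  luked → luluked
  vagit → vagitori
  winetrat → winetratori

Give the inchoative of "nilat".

nilatori

"nilat" ends in -t. The stems ending in -t (gefimnet → gefimnetori, vagit → vagitori, winetrat → winetratori) add -ori.
The other pattern: stems ending in -d or -p repeat the first consonant+vowel as a prefix.
So nilat → nilatori.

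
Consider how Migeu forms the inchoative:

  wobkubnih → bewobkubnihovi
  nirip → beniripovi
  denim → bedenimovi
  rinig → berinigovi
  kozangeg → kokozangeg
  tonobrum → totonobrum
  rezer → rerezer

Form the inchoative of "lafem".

rinig and kozangeg both end in -g yet inflect differently (berinigovi, kokozangeg), so the final letter is not what conditions the rule; the last vowel is.
"lafem" has last vowel 'e'. The stems whose last vowel is 'e' (kozangeg → kokozangeg, rezer → rerezer) repeat the first consonant+vowel as a prefix.
So lafem → lalafem.

lalafem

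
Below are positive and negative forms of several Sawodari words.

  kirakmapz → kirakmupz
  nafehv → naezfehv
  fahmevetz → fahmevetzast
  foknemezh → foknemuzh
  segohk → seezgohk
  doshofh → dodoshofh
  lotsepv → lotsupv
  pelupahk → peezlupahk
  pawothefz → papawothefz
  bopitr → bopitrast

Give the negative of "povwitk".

"povwitk" has second-to-last letter 't'. The stems whose second-to-last letter is 't' (fahmevetz → fahmevetzast, bopitr → bopitrast) add -ast.
So povwitk → povwitkast.

povwitkast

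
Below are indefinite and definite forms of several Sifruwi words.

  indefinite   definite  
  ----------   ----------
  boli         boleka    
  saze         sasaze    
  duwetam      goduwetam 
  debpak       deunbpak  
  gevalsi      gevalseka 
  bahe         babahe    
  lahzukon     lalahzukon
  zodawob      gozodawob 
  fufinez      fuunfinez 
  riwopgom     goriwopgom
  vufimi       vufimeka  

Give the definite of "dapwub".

godapwub

"dapwub" ends in -b. The one such stem in the data (zodawob → gozodawob) adds the prefix go-, so the same rule applies.
So dapwub → godapwub.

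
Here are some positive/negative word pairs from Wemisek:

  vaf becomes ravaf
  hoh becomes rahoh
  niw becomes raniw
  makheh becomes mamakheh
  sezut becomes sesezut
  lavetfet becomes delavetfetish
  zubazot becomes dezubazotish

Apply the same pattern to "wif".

rawif

hoh and makheh both end in -h yet inflect differently (rahoh, mamakheh), so the final letter is not what conditions the rule; the number of vowels is.
"wif" has 1 vowel. The stems with 1 vowel (vaf → ravaf, hoh → rahoh, niw → raniw) add the prefix ra-.
So wif → rawif.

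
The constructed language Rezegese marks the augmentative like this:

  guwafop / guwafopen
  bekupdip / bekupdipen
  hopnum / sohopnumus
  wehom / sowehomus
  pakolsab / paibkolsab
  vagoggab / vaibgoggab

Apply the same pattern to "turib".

tuibrib

guwafop and wehom both have last vowel 'o' yet inflect differently (guwafopen, sowehomus), so the last vowel is not what conditions the rule; the final letter is.
"turib" ends in -b. The stems ending in -b (pakolsab → paibkolsab, vagoggab → vaibgoggab) insert -ib- after the first vowel.
So turib → tuibrib.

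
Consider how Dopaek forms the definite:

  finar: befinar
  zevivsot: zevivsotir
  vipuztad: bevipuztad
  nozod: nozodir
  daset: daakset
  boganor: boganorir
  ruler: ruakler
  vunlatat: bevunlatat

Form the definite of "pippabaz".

vunlatat and zevivsot both end in -t yet inflect differently (bevunlatat, zevivsotir), so the final letter is not what conditions the rule; the last vowel is.
"pippabaz" has last vowel 'a'. The stems whose last vowel is 'a' (vipuztad → bevipuztad, vunlatat → bevunlatat, finar → befinar) add the prefix be-.
So pippabaz → bepippabaz.

bepippabaz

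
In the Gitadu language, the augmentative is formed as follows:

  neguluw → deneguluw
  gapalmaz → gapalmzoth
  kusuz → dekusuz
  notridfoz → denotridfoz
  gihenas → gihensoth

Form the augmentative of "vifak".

gapalmaz and kusuz both end in -z yet inflect differently (gapalmzoth, dekusuz), so the final letter is not what conditions the rule; the last vowel is.
"vifak" has last vowel 'a'. The stems whose last vowel is 'a' (gihenas → gihensoth, gapalmaz → gapalmzoth) delete the last vowel and add -oth.
So vifak → vifkoth.

vifkoth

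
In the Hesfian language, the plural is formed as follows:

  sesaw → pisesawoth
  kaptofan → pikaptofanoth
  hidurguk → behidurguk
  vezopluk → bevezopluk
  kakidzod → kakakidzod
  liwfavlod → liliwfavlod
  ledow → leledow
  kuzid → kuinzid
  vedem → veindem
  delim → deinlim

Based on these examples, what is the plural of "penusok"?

pepenusok

sesaw and ledow both end in -w yet inflect differently (pisesawoth, leledow), so the final letter is not what conditions the rule; the last vowel is.
"penusok" has last vowel 'o'. The stems whose last vowel is 'o' (kakidzod → kakakidzod, liwfavlod → liliwfavlod, ledow → leledow) repeat the first consonant+vowel as a prefix.
The other patterns: stems whose last vowel is 'a' add pi- … -oth around the stem; stems whose last vowel is 'u' add the prefix be-; stems whose last vowel is 'e' or 'i' insert -in- after the first vowel.
So penusok → pepenusok.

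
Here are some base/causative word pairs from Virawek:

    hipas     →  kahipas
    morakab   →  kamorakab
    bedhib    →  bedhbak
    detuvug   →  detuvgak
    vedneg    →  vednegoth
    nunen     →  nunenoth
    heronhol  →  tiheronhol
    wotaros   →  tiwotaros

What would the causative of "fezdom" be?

"fezdom" has last vowel 'o'. The stems whose last vowel is 'o' (heronhol → tiheronhol, wotaros → tiwotaros) add the prefix ti-.
The other patterns: stems whose last vowel is 'a' add the prefix ka-; stems whose last vowel is 'i' or 'u' delete the last vowel and add -ak; stems whose last vowel is 'e' add -oth.
So fezdom → tifezdom.

tifezdom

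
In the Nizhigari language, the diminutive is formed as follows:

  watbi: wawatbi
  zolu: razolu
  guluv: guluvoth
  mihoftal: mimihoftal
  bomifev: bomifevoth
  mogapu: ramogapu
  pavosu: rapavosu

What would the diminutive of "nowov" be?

guluv and mogapu both have last vowel 'u' yet inflect differently (guluvoth, ramogapu), so the last vowel is not what conditions the rule; the final letter is.
"nowov" ends in -v. The stems ending in -v (guluv → guluvoth, bomifev → bomifevoth) add -oth.
So nowov → nowovoth.

nowovoth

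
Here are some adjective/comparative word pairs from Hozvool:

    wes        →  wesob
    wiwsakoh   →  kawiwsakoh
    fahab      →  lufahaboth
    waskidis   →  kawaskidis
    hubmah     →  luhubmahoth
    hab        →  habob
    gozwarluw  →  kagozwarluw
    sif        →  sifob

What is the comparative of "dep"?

hab and fahab both end in -b yet inflect differently (habob, lufahaboth), so the final letter is not what conditions the rule; the number of vowels is.
"dep" has 1 vowel. The stems with 1 vowel (wes → wesob, hab → habob, sif → sifob) add -ob.
So dep → depob.

depob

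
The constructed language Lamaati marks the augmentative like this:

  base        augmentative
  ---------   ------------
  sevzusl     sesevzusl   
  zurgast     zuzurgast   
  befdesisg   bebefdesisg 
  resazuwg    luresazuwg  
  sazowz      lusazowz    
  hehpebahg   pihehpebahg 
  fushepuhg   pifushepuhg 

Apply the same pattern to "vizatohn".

"vizatohn" has second-to-last letter 'h'. The stems whose second-to-last letter is 'h' (hehpebahg → pihehpebahg, fushepuhg → pifushepuhg) add the prefix pi-.
The other patterns: stems whose second-to-last letter is 's' repeat the first consonant+vowel as a prefix; stems whose second-to-last letter is 'w' add the prefix lu-.
So vizatohn → pivizatohn.

pivizatohn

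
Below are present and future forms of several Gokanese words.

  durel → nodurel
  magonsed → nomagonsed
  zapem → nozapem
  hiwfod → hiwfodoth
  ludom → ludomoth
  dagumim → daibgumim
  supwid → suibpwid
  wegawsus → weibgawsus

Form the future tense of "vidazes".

magonsed and hiwfod both end in -d yet inflect differently (nomagonsed, hiwfodoth), so the final letter is not what conditions the rule; the last vowel is.
"vidazes" has last vowel 'e'. The stems whose last vowel is 'e' (durel → nodurel, magonsed → nomagonsed, zapem → nozapem) add the prefix no-.
So vidazes → novidazes.

novidazes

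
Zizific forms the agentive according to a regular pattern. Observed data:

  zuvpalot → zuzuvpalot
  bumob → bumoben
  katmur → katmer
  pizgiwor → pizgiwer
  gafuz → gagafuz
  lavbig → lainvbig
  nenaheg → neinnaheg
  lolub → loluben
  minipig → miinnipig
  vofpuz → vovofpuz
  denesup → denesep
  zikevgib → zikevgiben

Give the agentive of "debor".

"debor" ends in -r. The stems ending in -r (katmur → katmer, pizgiwor → pizgiwer) change the last vowel to 'e'.
So debor → deber.

deber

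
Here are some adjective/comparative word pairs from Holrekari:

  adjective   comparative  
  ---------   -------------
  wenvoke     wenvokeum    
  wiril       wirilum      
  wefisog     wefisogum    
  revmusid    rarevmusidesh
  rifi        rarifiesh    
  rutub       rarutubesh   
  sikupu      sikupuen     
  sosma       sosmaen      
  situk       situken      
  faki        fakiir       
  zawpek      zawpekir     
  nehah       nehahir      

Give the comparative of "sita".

rifi and faki both end in -i yet inflect differently (rarifiesh, fakiir), so the final letter is not what conditions the rule; the first letter is.
"sita" begins with s-. The stems beginning with s- (sikupu → sikupuen, sosma → sosmaen, situk → situken) add -en.
The other patterns: stems beginning with w- add -um; stems beginning with r- add ra- … -esh around the stem; stems beginning with f-, n- or z- add -ir.
So sita → sitaen.

sitaen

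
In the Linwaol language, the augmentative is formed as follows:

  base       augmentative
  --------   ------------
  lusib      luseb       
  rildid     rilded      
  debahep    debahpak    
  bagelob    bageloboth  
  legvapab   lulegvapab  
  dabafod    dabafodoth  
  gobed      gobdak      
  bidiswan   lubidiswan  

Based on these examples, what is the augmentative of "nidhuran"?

"nidhuran" has last vowel 'a'. The stems whose last vowel is 'a' (legvapab → lulegvapab, bidiswan → lubidiswan) add the prefix lu-.
So nidhuran → lunidhuran.

lunidhuran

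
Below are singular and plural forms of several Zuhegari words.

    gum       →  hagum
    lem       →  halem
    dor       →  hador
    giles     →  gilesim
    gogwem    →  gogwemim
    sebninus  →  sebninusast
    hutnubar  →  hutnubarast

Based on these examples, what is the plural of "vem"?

"vem" has 1 vowel. The stems with 1 vowel (gum → hagum, lem → halem, dor → hador) add the prefix ha-.
So vem → havem.

havem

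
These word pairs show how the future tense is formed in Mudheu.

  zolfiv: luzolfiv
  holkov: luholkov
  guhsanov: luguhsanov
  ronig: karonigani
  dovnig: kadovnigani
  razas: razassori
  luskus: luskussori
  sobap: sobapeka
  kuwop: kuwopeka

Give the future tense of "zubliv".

luzubliv

"zubliv" ends in -v. The stems ending in -v (zolfiv → luzolfiv, holkov → luholkov, guhsanov → luguhsanov) add the prefix lu-.
The other patterns: stems ending in -g add ka- … -ani around the stem; stems ending in -s double the final consonant and add -ori; stems ending in -p add -eka.
So zubliv → luzubliv.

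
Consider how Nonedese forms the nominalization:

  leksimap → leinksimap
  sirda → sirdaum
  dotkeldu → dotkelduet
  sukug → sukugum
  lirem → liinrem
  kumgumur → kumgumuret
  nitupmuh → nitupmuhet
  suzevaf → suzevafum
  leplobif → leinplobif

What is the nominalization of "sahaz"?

sahazum

"sahaz" begins with s-. The stems beginning with s- (suzevaf → suzevafum, sirda → sirdaum, sukug → sukugum) add -um.
The other patterns: stems beginning with l- insert -in- after the first vowel; stems beginning with d-, k- or n- add -et.
So sahaz → sahazum.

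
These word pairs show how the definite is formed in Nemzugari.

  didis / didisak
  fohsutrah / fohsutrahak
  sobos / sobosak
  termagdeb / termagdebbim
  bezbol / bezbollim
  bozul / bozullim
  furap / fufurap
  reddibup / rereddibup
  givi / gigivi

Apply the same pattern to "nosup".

"nosup" ends in -p. The stems ending in -p (furap → fufurap, reddibup → rereddibup) repeat the first consonant+vowel as a prefix.
So nosup → nonosup.

nonosup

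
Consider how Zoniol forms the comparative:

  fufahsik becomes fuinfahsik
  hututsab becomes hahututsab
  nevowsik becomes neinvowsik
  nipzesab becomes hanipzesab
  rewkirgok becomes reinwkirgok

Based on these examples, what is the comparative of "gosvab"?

hagosvab

"gosvab" ends in -b. The stems ending in -b (hututsab → hahututsab, nipzesab → hanipzesab) add the prefix ha-.
The other pattern: stems ending in -k insert -in- after the first vowel.
So gosvab → hagosvab.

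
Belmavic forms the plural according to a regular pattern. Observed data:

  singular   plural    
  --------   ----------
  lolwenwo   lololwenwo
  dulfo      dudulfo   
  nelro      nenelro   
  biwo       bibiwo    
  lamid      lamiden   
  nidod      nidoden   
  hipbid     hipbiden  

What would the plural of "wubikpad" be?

wubikpaden

lolwenwo and nidod both have last vowel 'o' yet inflect differently (lololwenwo, nidoden), so the last vowel is not what conditions the rule; whether the stem ends in a vowel or a consonant is.
"wubikpad" ends in a consonant. The stems ending in a consonant (lamid → lamiden, nidod → nidoden, hipbid → hipbiden) add -en.
The other pattern: stems ending in a vowel repeat the first consonant+vowel as a prefix.
So wubikpad → wubikpaden.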